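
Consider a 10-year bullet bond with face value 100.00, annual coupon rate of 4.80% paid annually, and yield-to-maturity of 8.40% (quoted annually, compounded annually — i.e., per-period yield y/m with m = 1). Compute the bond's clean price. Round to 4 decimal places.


Answer: Price = 76.2735

Derivation:
Coupon per period c = face * coupon_rate / m = 4.800000
Periods per year m = 1; per-period yield y/m = 0.084000
Number of cashflows N = 10
Cashflows (t years, CF_t, discount factor 1/(1+y/m)^(m*t), PV):
  t = 1.0000: CF_t = 4.800000, DF = 0.922509, PV = 4.428044
  t = 2.0000: CF_t = 4.800000, DF = 0.851023, PV = 4.084912
  t = 3.0000: CF_t = 4.800000, DF = 0.785077, PV = 3.768369
  t = 4.0000: CF_t = 4.800000, DF = 0.724241, PV = 3.476355
  t = 5.0000: CF_t = 4.800000, DF = 0.668119, PV = 3.206969
  t = 6.0000: CF_t = 4.800000, DF = 0.616346, PV = 2.958459
  t = 7.0000: CF_t = 4.800000, DF = 0.568585, PV = 2.729206
  t = 8.0000: CF_t = 4.800000, DF = 0.524524, PV = 2.517717
  t = 9.0000: CF_t = 4.800000, DF = 0.483879, PV = 2.322618
  t = 10.0000: CF_t = 104.800000, DF = 0.446383, PV = 46.780888
Price P = sum_t PV_t = 76.273536


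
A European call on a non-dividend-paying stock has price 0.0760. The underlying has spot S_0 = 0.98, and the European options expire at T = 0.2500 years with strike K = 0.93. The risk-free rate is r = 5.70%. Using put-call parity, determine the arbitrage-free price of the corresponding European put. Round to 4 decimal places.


Put-call parity: C - P = S_0 * exp(-qT) - K * exp(-rT).
S_0 * exp(-qT) = 0.9800 * 1.00000000 = 0.98000000
K * exp(-rT) = 0.9300 * 0.98585105 = 0.91684148
P = C - S*exp(-qT) + K*exp(-rT)
P = 0.0760 - 0.98000000 + 0.91684148 = 0.0128

Answer: Put price = 0.0128


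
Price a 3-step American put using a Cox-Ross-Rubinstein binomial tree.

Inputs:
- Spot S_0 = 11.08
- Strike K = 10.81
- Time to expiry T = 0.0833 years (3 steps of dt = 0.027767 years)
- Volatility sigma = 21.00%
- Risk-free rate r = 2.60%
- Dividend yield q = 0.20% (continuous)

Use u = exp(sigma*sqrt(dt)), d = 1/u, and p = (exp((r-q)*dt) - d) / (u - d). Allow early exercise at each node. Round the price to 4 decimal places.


dt = T/N = 0.027767
u = exp(sigma*sqrt(dt)) = 1.035612; d = 1/u = 0.965612
p = (exp((r-q)*dt) - d) / (u - d) = 0.500776
Discount per step: exp(-r*dt) = 0.999278
Stock lattice S(k, i) with i counting down-moves:
  k=0: S(0,0) = 11.0800
  k=1: S(1,0) = 11.4746; S(1,1) = 10.6990
  k=2: S(2,0) = 11.8832; S(2,1) = 11.0800; S(2,2) = 10.3311
  k=3: S(3,0) = 12.3064; S(3,1) = 11.4746; S(3,2) = 10.6990; S(3,3) = 9.9758
Terminal payoffs V(N, i) = max(K - S_T, 0):
  V(3,0) = 0.000000; V(3,1) = 0.000000; V(3,2) = 0.111017; V(3,3) = 0.834195
Backward induction: V(k, i) = exp(-r*dt) * [p * V(k+1, i) + (1-p) * V(k+1, i+1)]; then take max(V_cont, immediate exercise) for American.
  V(2,0) = exp(-r*dt) * [p*0.000000 + (1-p)*0.000000] = 0.000000; exercise = 0.000000; V(2,0) = max -> 0.000000
  V(2,1) = exp(-r*dt) * [p*0.000000 + (1-p)*0.111017] = 0.055382; exercise = 0.000000; V(2,1) = max -> 0.055382
  V(2,2) = exp(-r*dt) * [p*0.111017 + (1-p)*0.834195] = 0.471704; exercise = 0.478932; V(2,2) = max -> 0.478932
  V(1,0) = exp(-r*dt) * [p*0.000000 + (1-p)*0.055382] = 0.027628; exercise = 0.000000; V(1,0) = max -> 0.027628
  V(1,1) = exp(-r*dt) * [p*0.055382 + (1-p)*0.478932] = 0.266636; exercise = 0.111017; V(1,1) = max -> 0.266636
  V(0,0) = exp(-r*dt) * [p*0.027628 + (1-p)*0.266636] = 0.146841; exercise = 0.000000; V(0,0) = max -> 0.146841

Answer: Price = V(0,0) = 0.1468


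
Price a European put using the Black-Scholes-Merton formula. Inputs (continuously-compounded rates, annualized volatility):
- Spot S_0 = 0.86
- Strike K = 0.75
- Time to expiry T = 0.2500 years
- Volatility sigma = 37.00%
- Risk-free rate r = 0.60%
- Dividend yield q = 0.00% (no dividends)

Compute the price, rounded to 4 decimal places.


Answer: Price = 0.0195

Derivation:
d1 = (ln(S/K) + (r - q + 0.5*sigma^2) * T) / (sigma * sqrt(T)) = 0.84038747
d2 = d1 - sigma * sqrt(T) = 0.65538747
exp(-rT) = 0.99850112; exp(-qT) = 1.00000000
P = K * exp(-rT) * N(-d2) - S_0 * exp(-qT) * N(-d1)
N(-d1) = 0.20034558; N(-d2) = 0.25610916
P = 0.7500 * 0.99850112 * 0.25610916 - 0.8600 * 1.00000000 * 0.20034558 = 0.0195


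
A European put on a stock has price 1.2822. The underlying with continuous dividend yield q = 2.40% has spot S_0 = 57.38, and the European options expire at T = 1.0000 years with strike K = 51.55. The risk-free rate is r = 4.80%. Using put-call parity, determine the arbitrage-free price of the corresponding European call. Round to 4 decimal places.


Put-call parity: C - P = S_0 * exp(-qT) - K * exp(-rT).
S_0 * exp(-qT) = 57.3800 * 0.97628571 = 56.01927403
K * exp(-rT) = 51.5500 * 0.95313379 = 49.13404672
C = P + S*exp(-qT) - K*exp(-rT)
C = 1.2822 + 56.01927403 - 49.13404672 = 8.1674

Answer: Call price = 8.1674


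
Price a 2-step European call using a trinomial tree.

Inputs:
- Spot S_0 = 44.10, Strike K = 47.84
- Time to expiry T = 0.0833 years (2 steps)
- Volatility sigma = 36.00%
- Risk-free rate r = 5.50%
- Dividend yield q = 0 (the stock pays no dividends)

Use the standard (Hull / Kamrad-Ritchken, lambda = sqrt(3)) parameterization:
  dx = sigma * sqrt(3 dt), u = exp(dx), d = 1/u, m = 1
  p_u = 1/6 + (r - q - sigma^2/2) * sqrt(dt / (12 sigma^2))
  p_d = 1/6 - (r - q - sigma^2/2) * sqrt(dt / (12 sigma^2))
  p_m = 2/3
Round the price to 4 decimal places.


Answer: Price = V(0,0) = 0.7370

Derivation:
dt = T/N = 0.041650; dx = sigma*sqrt(3*dt) = 0.127254
u = exp(dx) = 1.135705; d = 1/u = 0.880510
p_u = 0.165063, p_m = 0.666667, p_d = 0.168270
Discount per step: exp(-r*dt) = 0.997712
Stock lattice S(k, j) with j the centered position index:
  k=0: S(0,+0) = 44.1000
  k=1: S(1,-1) = 38.8305; S(1,+0) = 44.1000; S(1,+1) = 50.0846
  k=2: S(2,-2) = 34.1907; S(2,-1) = 38.8305; S(2,+0) = 44.1000; S(2,+1) = 50.0846; S(2,+2) = 56.8813
Terminal payoffs V(N, j) = max(S_T - K, 0):
  V(2,-2) = 0.000000; V(2,-1) = 0.000000; V(2,+0) = 0.000000; V(2,+1) = 2.244598; V(2,+2) = 9.041338
Backward induction: V(k, j) = exp(-r*dt) * [p_u * V(k+1, j+1) + p_m * V(k+1, j) + p_d * V(k+1, j-1)]
  V(1,-1) = exp(-r*dt) * [p_u*0.000000 + p_m*0.000000 + p_d*0.000000] = 0.000000
  V(1,+0) = exp(-r*dt) * [p_u*2.244598 + p_m*0.000000 + p_d*0.000000] = 0.369652
  V(1,+1) = exp(-r*dt) * [p_u*9.041338 + p_m*2.244598 + p_d*0.000000] = 2.981950
  V(0,+0) = exp(-r*dt) * [p_u*2.981950 + p_m*0.369652 + p_d*0.000000] = 0.736954


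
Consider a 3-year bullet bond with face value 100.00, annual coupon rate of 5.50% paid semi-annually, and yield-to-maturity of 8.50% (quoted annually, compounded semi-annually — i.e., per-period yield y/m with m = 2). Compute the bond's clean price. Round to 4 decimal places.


Answer: Price = 92.2004

Derivation:
Coupon per period c = face * coupon_rate / m = 2.750000
Periods per year m = 2; per-period yield y/m = 0.042500
Number of cashflows N = 6
Cashflows (t years, CF_t, discount factor 1/(1+y/m)^(m*t), PV):
  t = 0.5000: CF_t = 2.750000, DF = 0.959233, PV = 2.637890
  t = 1.0000: CF_t = 2.750000, DF = 0.920127, PV = 2.530350
  t = 1.5000: CF_t = 2.750000, DF = 0.882616, PV = 2.427194
  t = 2.0000: CF_t = 2.750000, DF = 0.846634, PV = 2.328244
  t = 2.5000: CF_t = 2.750000, DF = 0.812119, PV = 2.233327
  t = 3.0000: CF_t = 102.750000, DF = 0.779011, PV = 80.043385
Price P = sum_t PV_t = 92.200390


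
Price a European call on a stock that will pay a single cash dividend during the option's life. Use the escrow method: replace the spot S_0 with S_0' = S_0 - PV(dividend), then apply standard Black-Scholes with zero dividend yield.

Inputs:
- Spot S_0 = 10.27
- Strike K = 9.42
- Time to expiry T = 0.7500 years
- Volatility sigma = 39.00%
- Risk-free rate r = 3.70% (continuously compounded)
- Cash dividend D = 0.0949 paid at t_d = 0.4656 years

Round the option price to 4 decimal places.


Answer: Price = 1.8655

Derivation:
PV(D) = D * exp(-r * t_d) = 0.0949 * 0.98292034 = 0.09327914
S_0' = S_0 - PV(D) = 10.2700 - 0.09327914 = 10.17672086
d1 = (ln(S_0'/K) + (r + sigma^2/2)*T) / (sigma*sqrt(T)) = 0.47980844
d2 = d1 - sigma*sqrt(T) = 0.14205853
exp(-rT) = 0.97263149
N(d1) = 0.68431819; N(d2) = 0.55648311
C = S_0' * N(d1) - K * exp(-rT) * N(d2) = 10.17672086 * 0.68431819 - 9.4200 * 0.97263149 * 0.55648311 = 1.8655


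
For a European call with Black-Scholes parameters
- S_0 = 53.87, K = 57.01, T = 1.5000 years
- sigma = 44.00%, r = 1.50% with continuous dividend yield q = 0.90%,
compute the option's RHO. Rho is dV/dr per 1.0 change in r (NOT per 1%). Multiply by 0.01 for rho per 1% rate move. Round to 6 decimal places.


d1 = 0.1810155210; d2 = -0.3578722224
phi(d1) = 0.3924595350; exp(-qT) = 0.9865907163; exp(-rT) = 0.9777512372
N(d2) = 0.3602194696
Rho = K*T*exp(-rT)*N(d2) = 57.0100 * 1.5000 * 0.9777512372 * 0.3602194696 = 30.118813

Answer: Rho = 30.118813


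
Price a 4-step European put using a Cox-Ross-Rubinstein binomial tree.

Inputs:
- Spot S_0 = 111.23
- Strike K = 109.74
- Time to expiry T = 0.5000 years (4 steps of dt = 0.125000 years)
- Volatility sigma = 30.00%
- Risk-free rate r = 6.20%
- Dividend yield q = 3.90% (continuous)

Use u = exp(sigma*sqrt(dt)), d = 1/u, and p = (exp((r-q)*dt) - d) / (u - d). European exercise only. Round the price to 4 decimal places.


dt = T/N = 0.125000
u = exp(sigma*sqrt(dt)) = 1.111895; d = 1/u = 0.899365
p = (exp((r-q)*dt) - d) / (u - d) = 0.487055
Discount per step: exp(-r*dt) = 0.992280
Stock lattice S(k, i) with i counting down-moves:
  k=0: S(0,0) = 111.2300
  k=1: S(1,0) = 123.6761; S(1,1) = 100.0364
  k=2: S(2,0) = 137.5149; S(2,1) = 111.2300; S(2,2) = 89.9693
  k=3: S(3,0) = 152.9022; S(3,1) = 123.6761; S(3,2) = 100.0364; S(3,3) = 80.9152
  k=4: S(4,0) = 170.0112; S(4,1) = 137.5149; S(4,2) = 111.2300; S(4,3) = 89.9693; S(4,4) = 72.7723
Terminal payoffs V(N, i) = max(K - S_T, 0):
  V(4,0) = 0.000000; V(4,1) = 0.000000; V(4,2) = 0.000000; V(4,3) = 19.770737; V(4,4) = 36.967651
Backward induction: V(k, i) = exp(-r*dt) * [p * V(k+1, i) + (1-p) * V(k+1, i+1)].
  V(3,0) = exp(-r*dt) * [p*0.000000 + (1-p)*0.000000] = 0.000000
  V(3,1) = exp(-r*dt) * [p*0.000000 + (1-p)*0.000000] = 0.000000
  V(3,2) = exp(-r*dt) * [p*0.000000 + (1-p)*19.770737] = 10.063003
  V(3,3) = exp(-r*dt) * [p*19.770737 + (1-p)*36.967651] = 28.371073
  V(2,0) = exp(-r*dt) * [p*0.000000 + (1-p)*0.000000] = 0.000000
  V(2,1) = exp(-r*dt) * [p*0.000000 + (1-p)*10.063003] = 5.121915
  V(2,2) = exp(-r*dt) * [p*10.063003 + (1-p)*28.371073] = 19.303845
  V(1,0) = exp(-r*dt) * [p*0.000000 + (1-p)*5.121915] = 2.606977
  V(1,1) = exp(-r*dt) * [p*5.121915 + (1-p)*19.303845] = 12.300760
  V(0,0) = exp(-r*dt) * [p*2.606977 + (1-p)*12.300760] = 7.520838

Answer: Price = V(0,0) = 7.5208


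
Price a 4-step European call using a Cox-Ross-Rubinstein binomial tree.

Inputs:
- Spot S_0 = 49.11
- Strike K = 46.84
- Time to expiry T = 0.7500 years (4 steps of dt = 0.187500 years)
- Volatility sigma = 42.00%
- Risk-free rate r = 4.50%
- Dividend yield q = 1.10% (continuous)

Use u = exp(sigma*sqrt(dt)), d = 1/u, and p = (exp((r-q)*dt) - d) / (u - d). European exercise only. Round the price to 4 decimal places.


dt = T/N = 0.187500
u = exp(sigma*sqrt(dt)) = 1.199453; d = 1/u = 0.833714
p = (exp((r-q)*dt) - d) / (u - d) = 0.472145
Discount per step: exp(-r*dt) = 0.991598
Stock lattice S(k, i) with i counting down-moves:
  k=0: S(0,0) = 49.1100
  k=1: S(1,0) = 58.9051; S(1,1) = 40.9437
  k=2: S(2,0) = 70.6539; S(2,1) = 49.1100; S(2,2) = 34.1353
  k=3: S(3,0) = 84.7460; S(3,1) = 58.9051; S(3,2) = 40.9437; S(3,3) = 28.4591
  k=4: S(4,0) = 101.6488; S(4,1) = 70.6539; S(4,2) = 49.1100; S(4,3) = 34.1353; S(4,4) = 23.7267
Terminal payoffs V(N, i) = max(S_T - K, 0):
  V(4,0) = 54.808829; V(4,1) = 23.813903; V(4,2) = 2.270000; V(4,3) = 0.000000; V(4,4) = 0.000000
Backward induction: V(k, i) = exp(-r*dt) * [p * V(k+1, i) + (1-p) * V(k+1, i+1)].
  V(3,0) = exp(-r*dt) * [p*54.808829 + (1-p)*23.813903] = 38.124953
  V(3,1) = exp(-r*dt) * [p*23.813903 + (1-p)*2.270000] = 12.337303
  V(3,2) = exp(-r*dt) * [p*2.270000 + (1-p)*0.000000] = 1.062763
  V(3,3) = exp(-r*dt) * [p*0.000000 + (1-p)*0.000000] = 0.000000
  V(2,0) = exp(-r*dt) * [p*38.124953 + (1-p)*12.337303] = 24.306849
  V(2,1) = exp(-r*dt) * [p*12.337303 + (1-p)*1.062763] = 6.332323
  V(2,2) = exp(-r*dt) * [p*1.062763 + (1-p)*0.000000] = 0.497562
  V(1,0) = exp(-r*dt) * [p*24.306849 + (1-p)*6.332323] = 14.694392
  V(1,1) = exp(-r*dt) * [p*6.332323 + (1-p)*0.497562] = 3.225087
  V(0,0) = exp(-r*dt) * [p*14.694392 + (1-p)*3.225087] = 8.567663

Answer: Price = V(0,0) = 8.5677


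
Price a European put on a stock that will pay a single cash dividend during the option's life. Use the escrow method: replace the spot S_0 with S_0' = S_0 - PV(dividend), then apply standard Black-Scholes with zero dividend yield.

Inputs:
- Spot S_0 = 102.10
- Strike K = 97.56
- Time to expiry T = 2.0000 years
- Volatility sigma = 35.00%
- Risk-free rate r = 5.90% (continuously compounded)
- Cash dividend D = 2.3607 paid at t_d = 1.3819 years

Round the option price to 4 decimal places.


Answer: Price = 12.3565

Derivation:
PV(D) = D * exp(-r * t_d) = 2.3607 * 0.92170312 = 2.17586456
S_0' = S_0 - PV(D) = 102.1000 - 2.17586456 = 99.92413544
d1 = (ln(S_0'/K) + (r + sigma^2/2)*T) / (sigma*sqrt(T)) = 0.53425691
d2 = d1 - sigma*sqrt(T) = 0.03928216
exp(-rT) = 0.88869605
N(-d1) = 0.29658190; N(-d2) = 0.48433271
P = K * exp(-rT) * N(-d2) - S_0' * N(-d1) = 97.5600 * 0.88869605 * 0.48433271 - 99.92413544 * 0.29658190 = 12.3565


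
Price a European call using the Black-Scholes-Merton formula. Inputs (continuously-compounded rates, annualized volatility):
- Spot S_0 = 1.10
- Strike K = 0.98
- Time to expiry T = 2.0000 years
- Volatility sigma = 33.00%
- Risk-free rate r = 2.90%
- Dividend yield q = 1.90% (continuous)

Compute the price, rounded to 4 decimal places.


Answer: Price = 0.2576

Derivation:
d1 = (ln(S/K) + (r - q + 0.5*sigma^2) * T) / (sigma * sqrt(T)) = 0.52371518
d2 = d1 - sigma * sqrt(T) = 0.05702471
exp(-rT) = 0.94364995; exp(-qT) = 0.96271294
C = S_0 * exp(-qT) * N(d1) - K * exp(-rT) * N(d2)
N(d1) = 0.69976167; N(d2) = 0.52273724
C = 1.1000 * 0.96271294 * 0.69976167 - 0.9800 * 0.94364995 * 0.52273724 = 0.2576


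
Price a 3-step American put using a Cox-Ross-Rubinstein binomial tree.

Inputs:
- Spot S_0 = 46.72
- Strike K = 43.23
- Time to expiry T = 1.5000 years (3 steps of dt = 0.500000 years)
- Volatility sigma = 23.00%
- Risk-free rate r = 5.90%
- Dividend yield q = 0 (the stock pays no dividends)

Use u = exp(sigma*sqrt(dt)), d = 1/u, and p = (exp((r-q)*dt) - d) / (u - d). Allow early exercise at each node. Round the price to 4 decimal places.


dt = T/N = 0.500000
u = exp(sigma*sqrt(dt)) = 1.176607; d = 1/u = 0.849902
p = (exp((r-q)*dt) - d) / (u - d) = 0.551071
Discount per step: exp(-r*dt) = 0.970931
Stock lattice S(k, i) with i counting down-moves:
  k=0: S(0,0) = 46.7200
  k=1: S(1,0) = 54.9711; S(1,1) = 39.7074
  k=2: S(2,0) = 64.6793; S(2,1) = 46.7200; S(2,2) = 33.7474
  k=3: S(3,0) = 76.1021; S(3,1) = 54.9711; S(3,2) = 39.7074; S(3,3) = 28.6820
Terminal payoffs V(N, i) = max(K - S_T, 0):
  V(3,0) = 0.000000; V(3,1) = 0.000000; V(3,2) = 3.522592; V(3,3) = 14.548031
Backward induction: V(k, i) = exp(-r*dt) * [p * V(k+1, i) + (1-p) * V(k+1, i+1)]; then take max(V_cont, immediate exercise) for American.
  V(2,0) = exp(-r*dt) * [p*0.000000 + (1-p)*0.000000] = 0.000000; exercise = 0.000000; V(2,0) = max -> 0.000000
  V(2,1) = exp(-r*dt) * [p*0.000000 + (1-p)*3.522592] = 1.535423; exercise = 0.000000; V(2,1) = max -> 1.535423
  V(2,2) = exp(-r*dt) * [p*3.522592 + (1-p)*14.548031] = 8.225947; exercise = 9.482605; V(2,2) = max -> 9.482605
  V(1,0) = exp(-r*dt) * [p*0.000000 + (1-p)*1.535423] = 0.669258; exercise = 0.000000; V(1,0) = max -> 0.669258
  V(1,1) = exp(-r*dt) * [p*1.535423 + (1-p)*9.482605] = 4.954797; exercise = 3.522592; V(1,1) = max -> 4.954797
  V(0,0) = exp(-r*dt) * [p*0.669258 + (1-p)*4.954797] = 2.517778; exercise = 0.000000; V(0,0) = max -> 2.517778

Answer: Price = V(0,0) = 2.5178


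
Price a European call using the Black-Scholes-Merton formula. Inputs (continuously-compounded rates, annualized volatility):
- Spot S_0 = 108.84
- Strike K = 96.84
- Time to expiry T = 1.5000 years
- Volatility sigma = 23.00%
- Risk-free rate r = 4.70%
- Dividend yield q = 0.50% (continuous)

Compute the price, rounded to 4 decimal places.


d1 = (ln(S/K) + (r - q + 0.5*sigma^2) * T) / (sigma * sqrt(T)) = 0.77919966
d2 = d1 - sigma * sqrt(T) = 0.49750834
exp(-rT) = 0.93192774; exp(-qT) = 0.99252805
C = S_0 * exp(-qT) * N(d1) - K * exp(-rT) * N(d2)
N(d1) = 0.78206895; N(d2) = 0.69058469
C = 108.8400 * 0.99252805 * 0.78206895 - 96.8400 * 0.93192774 * 0.69058469 = 22.1606

Answer: Price = 22.1606


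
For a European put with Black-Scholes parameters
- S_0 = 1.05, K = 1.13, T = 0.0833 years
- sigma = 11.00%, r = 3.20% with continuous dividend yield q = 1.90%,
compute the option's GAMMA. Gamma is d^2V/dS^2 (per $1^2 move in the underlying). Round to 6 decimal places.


Answer: Gamma = 0.923470

Derivation:
d1 = -2.2628448943; d2 = -2.2945928076
phi(d1) = 0.0308329289; exp(-qT) = 0.9984185518; exp(-rT) = 0.9973379496
Gamma = exp(-qT) * phi(d1) / (S * sigma * sqrt(T)) = 0.9984185518 * 0.0308329289 / (1.0500 * 0.1100 * 0.2886173938) = 0.923470


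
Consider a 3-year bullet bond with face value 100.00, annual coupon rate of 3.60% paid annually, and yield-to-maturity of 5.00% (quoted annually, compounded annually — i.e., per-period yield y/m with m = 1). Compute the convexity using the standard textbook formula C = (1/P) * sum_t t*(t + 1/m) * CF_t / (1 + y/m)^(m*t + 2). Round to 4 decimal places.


Coupon per period c = face * coupon_rate / m = 3.600000
Periods per year m = 1; per-period yield y/m = 0.050000
Number of cashflows N = 3
Cashflows (t years, CF_t, discount factor 1/(1+y/m)^(m*t), PV):
  t = 1.0000: CF_t = 3.600000, DF = 0.952381, PV = 3.428571
  t = 2.0000: CF_t = 3.600000, DF = 0.907029, PV = 3.265306
  t = 3.0000: CF_t = 103.600000, DF = 0.863838, PV = 89.493575
Price P = sum_t PV_t = 96.187453
Convexity numerator sum_t t*(t + 1/m) * CF_t / (1+y/m)^(m*t + 2):
  t = 1.0000: term = 6.219631
  t = 2.0000: term = 17.770373
  t = 3.0000: term = 974.079730
Convexity = (1/P) * sum = 998.069734 / 96.187453 = 10.376299

Answer: Convexity = 10.3763


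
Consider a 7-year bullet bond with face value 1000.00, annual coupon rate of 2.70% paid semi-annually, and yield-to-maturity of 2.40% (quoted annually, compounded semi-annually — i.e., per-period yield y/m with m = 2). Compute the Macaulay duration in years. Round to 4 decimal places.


Coupon per period c = face * coupon_rate / m = 13.500000
Periods per year m = 2; per-period yield y/m = 0.012000
Number of cashflows N = 14
Cashflows (t years, CF_t, discount factor 1/(1+y/m)^(m*t), PV):
  t = 0.5000: CF_t = 13.500000, DF = 0.988142, PV = 13.339921
  t = 1.0000: CF_t = 13.500000, DF = 0.976425, PV = 13.181740
  t = 1.5000: CF_t = 13.500000, DF = 0.964847, PV = 13.025435
  t = 2.0000: CF_t = 13.500000, DF = 0.953406, PV = 12.870983
  t = 2.5000: CF_t = 13.500000, DF = 0.942101, PV = 12.718363
  t = 3.0000: CF_t = 13.500000, DF = 0.930930, PV = 12.567552
  t = 3.5000: CF_t = 13.500000, DF = 0.919891, PV = 12.418530
  t = 4.0000: CF_t = 13.500000, DF = 0.908983, PV = 12.271274
  t = 4.5000: CF_t = 13.500000, DF = 0.898205, PV = 12.125765
  t = 5.0000: CF_t = 13.500000, DF = 0.887554, PV = 11.981981
  t = 5.5000: CF_t = 13.500000, DF = 0.877030, PV = 11.839903
  t = 6.0000: CF_t = 13.500000, DF = 0.866630, PV = 11.699509
  t = 6.5000: CF_t = 13.500000, DF = 0.856354, PV = 11.560779
  t = 7.0000: CF_t = 1013.500000, DF = 0.846200, PV = 857.623313
Price P = sum_t PV_t = 1019.225048
Macaulay numerator sum_t t * PV_t:
  t * PV_t at t = 0.5000: 6.669960
  t * PV_t at t = 1.0000: 13.181740
  t * PV_t at t = 1.5000: 19.538152
  t * PV_t at t = 2.0000: 25.741966
  t * PV_t at t = 2.5000: 31.795907
  t * PV_t at t = 3.0000: 37.702656
  t * PV_t at t = 3.5000: 43.464854
  t * PV_t at t = 4.0000: 49.085098
  t * PV_t at t = 4.5000: 54.565944
  t * PV_t at t = 5.0000: 59.909907
  t * PV_t at t = 5.5000: 65.119464
  t * PV_t at t = 6.0000: 70.197051
  t * PV_t at t = 6.5000: 75.145065
  t * PV_t at t = 7.0000: 6003.363190
Macaulay duration D = (sum_t t * PV_t) / P = 6555.480955 / 1019.225048 = 6.431829

Answer: Macaulay duration = 6.4318 years


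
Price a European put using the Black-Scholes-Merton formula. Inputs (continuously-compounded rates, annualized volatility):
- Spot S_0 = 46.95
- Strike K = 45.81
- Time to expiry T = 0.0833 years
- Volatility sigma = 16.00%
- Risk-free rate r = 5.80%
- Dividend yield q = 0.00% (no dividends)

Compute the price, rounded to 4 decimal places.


d1 = (ln(S/K) + (r - q + 0.5*sigma^2) * T) / (sigma * sqrt(T)) = 0.66000955
d2 = d1 - sigma * sqrt(T) = 0.61383077
exp(-rT) = 0.99518025; exp(-qT) = 1.00000000
P = K * exp(-rT) * N(-d2) - S_0 * exp(-qT) * N(-d1)
N(-d1) = 0.25462385; N(-d2) = 0.26966358
P = 45.8100 * 0.99518025 * 0.26966358 - 46.9500 * 1.00000000 * 0.25462385 = 0.3392

Answer: Price = 0.3392


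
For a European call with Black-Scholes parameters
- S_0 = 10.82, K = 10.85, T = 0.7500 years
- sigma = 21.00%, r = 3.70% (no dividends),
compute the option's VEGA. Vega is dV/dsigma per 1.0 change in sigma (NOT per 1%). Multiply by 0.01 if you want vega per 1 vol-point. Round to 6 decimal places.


Answer: Vega = 3.642090

Derivation:
d1 = 0.2282936079; d2 = 0.0464282731
phi(d1) = 0.3886805353; exp(-qT) = 1.0000000000; exp(-rT) = 0.9726314943
Vega = S * exp(-qT) * phi(d1) * sqrt(T) = 10.8200 * 1.0000000000 * 0.3886805353 * 0.8660254038 = 3.642090


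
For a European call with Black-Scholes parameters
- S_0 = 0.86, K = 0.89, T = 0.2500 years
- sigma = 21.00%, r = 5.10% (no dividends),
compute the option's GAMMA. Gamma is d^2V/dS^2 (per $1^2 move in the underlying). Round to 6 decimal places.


d1 = -0.1526340331; d2 = -0.2576340331
phi(d1) = 0.3943221330; exp(-qT) = 1.0000000000; exp(-rT) = 0.9873309369
Gamma = exp(-qT) * phi(d1) / (S * sigma * sqrt(T)) = 1.0000000000 * 0.3943221330 / (0.8600 * 0.2100 * 0.5000000000) = 4.366801

Answer: Gamma = 4.366801


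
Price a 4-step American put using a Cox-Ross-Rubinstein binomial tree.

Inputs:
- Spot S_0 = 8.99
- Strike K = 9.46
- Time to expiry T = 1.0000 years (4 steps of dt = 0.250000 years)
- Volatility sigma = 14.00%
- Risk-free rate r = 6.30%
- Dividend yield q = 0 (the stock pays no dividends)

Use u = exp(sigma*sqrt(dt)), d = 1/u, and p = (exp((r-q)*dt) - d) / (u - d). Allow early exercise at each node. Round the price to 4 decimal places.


dt = T/N = 0.250000
u = exp(sigma*sqrt(dt)) = 1.072508; d = 1/u = 0.932394
p = (exp((r-q)*dt) - d) / (u - d) = 0.595805
Discount per step: exp(-r*dt) = 0.984373
Stock lattice S(k, i) with i counting down-moves:
  k=0: S(0,0) = 8.9900
  k=1: S(1,0) = 9.6418; S(1,1) = 8.3822
  k=2: S(2,0) = 10.3410; S(2,1) = 8.9900; S(2,2) = 7.8155
  k=3: S(3,0) = 11.0908; S(3,1) = 9.6418; S(3,2) = 8.3822; S(3,3) = 7.2872
  k=4: S(4,0) = 11.8949; S(4,1) = 10.3410; S(4,2) = 8.9900; S(4,3) = 7.8155; S(4,4) = 6.7945
Terminal payoffs V(N, i) = max(K - S_T, 0):
  V(4,0) = 0.000000; V(4,1) = 0.000000; V(4,2) = 0.470000; V(4,3) = 1.644469; V(4,4) = 2.665504
Backward induction: V(k, i) = exp(-r*dt) * [p * V(k+1, i) + (1-p) * V(k+1, i+1)]; then take max(V_cont, immediate exercise) for American.
  V(3,0) = exp(-r*dt) * [p*0.000000 + (1-p)*0.000000] = 0.000000; exercise = 0.000000; V(3,0) = max -> 0.000000
  V(3,1) = exp(-r*dt) * [p*0.000000 + (1-p)*0.470000] = 0.187003; exercise = 0.000000; V(3,1) = max -> 0.187003
  V(3,2) = exp(-r*dt) * [p*0.470000 + (1-p)*1.644469] = 0.929952; exercise = 1.077780; V(3,2) = max -> 1.077780
  V(3,3) = exp(-r*dt) * [p*1.644469 + (1-p)*2.665504] = 2.025020; exercise = 2.172848; V(3,3) = max -> 2.172848
  V(2,0) = exp(-r*dt) * [p*0.000000 + (1-p)*0.187003] = 0.074404; exercise = 0.000000; V(2,0) = max -> 0.074404
  V(2,1) = exp(-r*dt) * [p*0.187003 + (1-p)*1.077780] = 0.538502; exercise = 0.470000; V(2,1) = max -> 0.538502
  V(2,2) = exp(-r*dt) * [p*1.077780 + (1-p)*2.172848] = 1.496642; exercise = 1.644469; V(2,2) = max -> 1.644469
  V(1,0) = exp(-r*dt) * [p*0.074404 + (1-p)*0.538502] = 0.257896; exercise = 0.000000; V(1,0) = max -> 0.257896
  V(1,1) = exp(-r*dt) * [p*0.538502 + (1-p)*1.644469] = 0.970128; exercise = 1.077780; V(1,1) = max -> 1.077780
  V(0,0) = exp(-r*dt) * [p*0.257896 + (1-p)*1.077780] = 0.580080; exercise = 0.470000; V(0,0) = max -> 0.580080

Answer: Price = V(0,0) = 0.5801


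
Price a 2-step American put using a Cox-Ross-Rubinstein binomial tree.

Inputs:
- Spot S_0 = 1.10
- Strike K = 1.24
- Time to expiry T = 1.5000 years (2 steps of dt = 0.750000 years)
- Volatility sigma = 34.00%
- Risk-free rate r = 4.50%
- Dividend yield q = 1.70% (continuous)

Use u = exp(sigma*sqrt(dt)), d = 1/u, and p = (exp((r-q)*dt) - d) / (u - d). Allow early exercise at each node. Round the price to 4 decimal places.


dt = T/N = 0.750000
u = exp(sigma*sqrt(dt)) = 1.342386; d = 1/u = 0.744942
p = (exp((r-q)*dt) - d) / (u - d) = 0.462437
Discount per step: exp(-r*dt) = 0.966813
Stock lattice S(k, i) with i counting down-moves:
  k=0: S(0,0) = 1.1000
  k=1: S(1,0) = 1.4766; S(1,1) = 0.8194
  k=2: S(2,0) = 1.9822; S(2,1) = 1.1000; S(2,2) = 0.6104
Terminal payoffs V(N, i) = max(K - S_T, 0):
  V(2,0) = 0.000000; V(2,1) = 0.140000; V(2,2) = 0.629567
Backward induction: V(k, i) = exp(-r*dt) * [p * V(k+1, i) + (1-p) * V(k+1, i+1)]; then take max(V_cont, immediate exercise) for American.
  V(1,0) = exp(-r*dt) * [p*0.000000 + (1-p)*0.140000] = 0.072761; exercise = 0.000000; V(1,0) = max -> 0.072761
  V(1,1) = exp(-r*dt) * [p*0.140000 + (1-p)*0.629567] = 0.389793; exercise = 0.420564; V(1,1) = max -> 0.420564
  V(0,0) = exp(-r*dt) * [p*0.072761 + (1-p)*0.420564] = 0.251108; exercise = 0.140000; V(0,0) = max -> 0.251108

Answer: Price = V(0,0) = 0.2511


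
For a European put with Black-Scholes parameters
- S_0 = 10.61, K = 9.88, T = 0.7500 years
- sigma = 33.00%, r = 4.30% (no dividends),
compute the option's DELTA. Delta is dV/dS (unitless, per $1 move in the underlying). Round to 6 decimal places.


Answer: Delta = -0.306719

Derivation:
d1 = 0.5051707813; d2 = 0.2193823981
phi(d1) = 0.3511515816; exp(-qT) = 1.0000000000; exp(-rT) = 0.9682644857
N(-d1) = 0.3067194453
Delta = -exp(-qT) * N(-d1) = -1.0000000000 * 0.3067194453 = -0.306719


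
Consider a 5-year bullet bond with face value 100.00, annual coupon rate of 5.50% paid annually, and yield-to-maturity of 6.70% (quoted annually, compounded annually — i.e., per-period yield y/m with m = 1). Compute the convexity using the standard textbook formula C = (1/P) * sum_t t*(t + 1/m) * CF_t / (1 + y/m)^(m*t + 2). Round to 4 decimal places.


Coupon per period c = face * coupon_rate / m = 5.500000
Periods per year m = 1; per-period yield y/m = 0.067000
Number of cashflows N = 5
Cashflows (t years, CF_t, discount factor 1/(1+y/m)^(m*t), PV):
  t = 1.0000: CF_t = 5.500000, DF = 0.937207, PV = 5.154639
  t = 2.0000: CF_t = 5.500000, DF = 0.878357, PV = 4.830965
  t = 3.0000: CF_t = 5.500000, DF = 0.823203, PV = 4.527614
  t = 4.0000: CF_t = 5.500000, DF = 0.771511, PV = 4.243312
  t = 5.0000: CF_t = 105.500000, DF = 0.723066, PV = 76.283456
Price P = sum_t PV_t = 95.039987
Convexity numerator sum_t t*(t + 1/m) * CF_t / (1+y/m)^(m*t + 2):
  t = 1.0000: term = 9.055229
  t = 2.0000: term = 25.459875
  t = 3.0000: term = 47.722352
  t = 4.0000: term = 74.542880
  t = 5.0000: term = 2010.123674
Convexity = (1/P) * sum = 2166.904009 / 95.039987 = 22.799919

Answer: Convexity = 22.7999


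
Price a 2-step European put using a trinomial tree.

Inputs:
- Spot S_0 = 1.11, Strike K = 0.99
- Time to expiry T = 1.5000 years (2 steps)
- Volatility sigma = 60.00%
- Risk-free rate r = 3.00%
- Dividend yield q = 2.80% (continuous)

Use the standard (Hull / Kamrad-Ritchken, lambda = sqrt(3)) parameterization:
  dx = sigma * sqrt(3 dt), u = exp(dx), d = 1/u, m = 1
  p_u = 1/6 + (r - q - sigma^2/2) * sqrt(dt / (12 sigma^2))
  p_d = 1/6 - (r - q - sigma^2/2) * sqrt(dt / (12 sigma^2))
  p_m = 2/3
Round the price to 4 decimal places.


Answer: Price = V(0,0) = 0.2101

Derivation:
dt = T/N = 0.750000; dx = sigma*sqrt(3*dt) = 0.900000
u = exp(dx) = 2.459603; d = 1/u = 0.406570
p_u = 0.092500, p_m = 0.666667, p_d = 0.240833
Discount per step: exp(-r*dt) = 0.977751
Stock lattice S(k, j) with j the centered position index:
  k=0: S(0,+0) = 1.1100
  k=1: S(1,-1) = 0.4513; S(1,+0) = 1.1100; S(1,+1) = 2.7302
  k=2: S(2,-2) = 0.1835; S(2,-1) = 0.4513; S(2,+0) = 1.1100; S(2,+1) = 2.7302; S(2,+2) = 6.7151
Terminal payoffs V(N, j) = max(K - S_T, 0):
  V(2,-2) = 0.806518; V(2,-1) = 0.538708; V(2,+0) = 0.000000; V(2,+1) = 0.000000; V(2,+2) = 0.000000
Backward induction: V(k, j) = exp(-r*dt) * [p_u * V(k+1, j+1) + p_m * V(k+1, j) + p_d * V(k+1, j-1)]
  V(1,-1) = exp(-r*dt) * [p_u*0.000000 + p_m*0.538708 + p_d*0.806518] = 0.541063
  V(1,+0) = exp(-r*dt) * [p_u*0.000000 + p_m*0.000000 + p_d*0.538708] = 0.126852
  V(1,+1) = exp(-r*dt) * [p_u*0.000000 + p_m*0.000000 + p_d*0.000000] = 0.000000
  V(0,+0) = exp(-r*dt) * [p_u*0.000000 + p_m*0.126852 + p_d*0.541063] = 0.210093


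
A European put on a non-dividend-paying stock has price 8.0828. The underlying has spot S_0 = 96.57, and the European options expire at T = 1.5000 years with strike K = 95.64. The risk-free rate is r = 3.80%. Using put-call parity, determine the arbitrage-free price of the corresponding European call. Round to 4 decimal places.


Answer: Call price = 14.3118

Derivation:
Put-call parity: C - P = S_0 * exp(-qT) - K * exp(-rT).
S_0 * exp(-qT) = 96.5700 * 1.00000000 = 96.57000000
K * exp(-rT) = 95.6400 * 0.94459407 = 90.34097679
C = P + S*exp(-qT) - K*exp(-rT)
C = 8.0828 + 96.57000000 - 90.34097679 = 14.3118


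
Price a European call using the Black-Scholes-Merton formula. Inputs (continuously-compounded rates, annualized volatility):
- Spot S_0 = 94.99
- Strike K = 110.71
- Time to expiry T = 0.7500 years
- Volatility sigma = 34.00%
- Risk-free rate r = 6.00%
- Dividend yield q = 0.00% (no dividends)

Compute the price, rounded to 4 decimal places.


d1 = (ln(S/K) + (r - q + 0.5*sigma^2) * T) / (sigma * sqrt(T)) = -0.22004703
d2 = d1 - sigma * sqrt(T) = -0.51449566
exp(-rT) = 0.95599748; exp(-qT) = 1.00000000
C = S_0 * exp(-qT) * N(d1) - K * exp(-rT) * N(d2)
N(d1) = 0.41291727; N(d2) = 0.30345275
C = 94.9900 * 1.00000000 * 0.41291727 - 110.7100 * 0.95599748 * 0.30345275 = 7.1060

Answer: Price = 7.1060


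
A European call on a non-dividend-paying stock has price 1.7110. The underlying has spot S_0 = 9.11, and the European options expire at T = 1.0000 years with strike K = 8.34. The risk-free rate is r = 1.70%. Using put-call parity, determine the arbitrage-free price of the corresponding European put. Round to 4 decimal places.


Put-call parity: C - P = S_0 * exp(-qT) - K * exp(-rT).
S_0 * exp(-qT) = 9.1100 * 1.00000000 = 9.11000000
K * exp(-rT) = 8.3400 * 0.98314368 = 8.19941833
P = C - S*exp(-qT) + K*exp(-rT)
P = 1.7110 - 9.11000000 + 8.19941833 = 0.8004

Answer: Put price = 0.8004


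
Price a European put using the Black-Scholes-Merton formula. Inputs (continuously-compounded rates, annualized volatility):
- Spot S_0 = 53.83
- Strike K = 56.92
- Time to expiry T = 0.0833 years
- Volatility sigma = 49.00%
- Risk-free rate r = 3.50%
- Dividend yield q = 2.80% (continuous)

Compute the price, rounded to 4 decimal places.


d1 = (ln(S/K) + (r - q + 0.5*sigma^2) * T) / (sigma * sqrt(T)) = -0.31983997
d2 = d1 - sigma * sqrt(T) = -0.46126249
exp(-rT) = 0.99708875; exp(-qT) = 0.99767032
P = K * exp(-rT) * N(-d2) - S_0 * exp(-qT) * N(-d1)
N(-d1) = 0.62545518; N(-d2) = 0.67769485
P = 56.9200 * 0.99708875 * 0.67769485 - 53.8300 * 0.99767032 * 0.62545518 = 4.8723

Answer: Price = 4.8723


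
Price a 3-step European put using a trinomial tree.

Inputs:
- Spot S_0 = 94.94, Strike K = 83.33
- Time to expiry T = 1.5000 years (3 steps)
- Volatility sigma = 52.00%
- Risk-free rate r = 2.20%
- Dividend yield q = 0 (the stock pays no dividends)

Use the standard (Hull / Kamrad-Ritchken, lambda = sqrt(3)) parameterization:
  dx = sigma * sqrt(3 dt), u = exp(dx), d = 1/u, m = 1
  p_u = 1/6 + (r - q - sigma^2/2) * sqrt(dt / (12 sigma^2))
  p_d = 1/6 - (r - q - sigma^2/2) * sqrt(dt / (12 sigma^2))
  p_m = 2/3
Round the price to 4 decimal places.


dt = T/N = 0.500000; dx = sigma*sqrt(3*dt) = 0.636867
u = exp(dx) = 1.890549; d = 1/u = 0.528947
p_u = 0.122230, p_m = 0.666667, p_d = 0.211103
Discount per step: exp(-r*dt) = 0.989060
Stock lattice S(k, j) with j the centered position index:
  k=0: S(0,+0) = 94.9400
  k=1: S(1,-1) = 50.2182; S(1,+0) = 94.9400; S(1,+1) = 179.4887
  k=2: S(2,-2) = 26.5628; S(2,-1) = 50.2182; S(2,+0) = 94.9400; S(2,+1) = 179.4887; S(2,+2) = 339.3323
  k=3: S(3,-3) = 14.0503; S(3,-2) = 26.5628; S(3,-1) = 50.2182; S(3,+0) = 94.9400; S(3,+1) = 179.4887; S(3,+2) = 339.3323; S(3,+3) = 641.5243
Terminal payoffs V(N, j) = max(K - S_T, 0):
  V(3,-3) = 69.279709; V(3,-2) = 56.767234; V(3,-1) = 33.111786; V(3,+0) = 0.000000; V(3,+1) = 0.000000; V(3,+2) = 0.000000; V(3,+3) = 0.000000
Backward induction: V(k, j) = exp(-r*dt) * [p_u * V(k+1, j+1) + p_m * V(k+1, j) + p_d * V(k+1, j-1)]
  V(2,-2) = exp(-r*dt) * [p_u*33.111786 + p_m*56.767234 + p_d*69.279709] = 55.898956
  V(2,-1) = exp(-r*dt) * [p_u*0.000000 + p_m*33.111786 + p_d*56.767234] = 33.685666
  V(2,+0) = exp(-r*dt) * [p_u*0.000000 + p_m*0.000000 + p_d*33.111786] = 6.913526
  V(2,+1) = exp(-r*dt) * [p_u*0.000000 + p_m*0.000000 + p_d*0.000000] = 0.000000
  V(2,+2) = exp(-r*dt) * [p_u*0.000000 + p_m*0.000000 + p_d*0.000000] = 0.000000
  V(1,-1) = exp(-r*dt) * [p_u*6.913526 + p_m*33.685666 + p_d*55.898956] = 34.718574
  V(1,+0) = exp(-r*dt) * [p_u*0.000000 + p_m*6.913526 + p_d*33.685666] = 11.591945
  V(1,+1) = exp(-r*dt) * [p_u*0.000000 + p_m*0.000000 + p_d*6.913526] = 1.443499
  V(0,+0) = exp(-r*dt) * [p_u*1.443499 + p_m*11.591945 + p_d*34.718574] = 15.066944

Answer: Price = V(0,0) = 15.0669


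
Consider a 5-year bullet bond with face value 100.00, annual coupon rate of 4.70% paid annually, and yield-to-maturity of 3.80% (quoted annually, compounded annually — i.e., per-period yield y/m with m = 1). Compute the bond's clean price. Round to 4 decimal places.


Coupon per period c = face * coupon_rate / m = 4.700000
Periods per year m = 1; per-period yield y/m = 0.038000
Number of cashflows N = 5
Cashflows (t years, CF_t, discount factor 1/(1+y/m)^(m*t), PV):
  t = 1.0000: CF_t = 4.700000, DF = 0.963391, PV = 4.527938
  t = 2.0000: CF_t = 4.700000, DF = 0.928122, PV = 4.362176
  t = 3.0000: CF_t = 4.700000, DF = 0.894145, PV = 4.202481
  t = 4.0000: CF_t = 4.700000, DF = 0.861411, PV = 4.048633
  t = 5.0000: CF_t = 104.700000, DF = 0.829876, PV = 86.888023
Price P = sum_t PV_t = 104.029251

Answer: Price = 104.0293


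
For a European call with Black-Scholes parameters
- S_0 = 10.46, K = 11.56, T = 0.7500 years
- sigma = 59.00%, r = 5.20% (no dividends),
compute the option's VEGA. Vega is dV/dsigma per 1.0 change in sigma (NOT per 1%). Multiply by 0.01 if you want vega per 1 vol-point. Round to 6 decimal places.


d1 = 0.1361080663; d2 = -0.3748469220
phi(d1) = 0.3952640580; exp(-qT) = 1.0000000000; exp(-rT) = 0.9617507091
Vega = S * exp(-qT) * phi(d1) * sqrt(T) = 10.4600 * 1.0000000000 * 0.3952640580 * 0.8660254038 = 3.580549

Answer: Vega = 3.580549


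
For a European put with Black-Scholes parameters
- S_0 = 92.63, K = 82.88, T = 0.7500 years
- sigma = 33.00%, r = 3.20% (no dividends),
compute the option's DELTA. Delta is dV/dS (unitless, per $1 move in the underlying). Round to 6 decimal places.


d1 = 0.6160389822; d2 = 0.3302505990
phi(d1) = 0.3299907857; exp(-qT) = 1.0000000000; exp(-rT) = 0.9762857098
N(-d1) = 0.2689343960
Delta = -exp(-qT) * N(-d1) = -1.0000000000 * 0.2689343960 = -0.268934

Answer: Delta = -0.268934


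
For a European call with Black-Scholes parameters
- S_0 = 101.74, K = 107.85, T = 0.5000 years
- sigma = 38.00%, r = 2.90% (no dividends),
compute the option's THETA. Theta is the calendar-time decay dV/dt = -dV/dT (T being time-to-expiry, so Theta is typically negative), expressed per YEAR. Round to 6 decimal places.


Answer: Theta = -12.082475

Derivation:
d1 = -0.0287339667; d2 = -0.2974345436
phi(d1) = 0.3987776229; exp(-qT) = 1.0000000000; exp(-rT) = 0.9856046187
Theta = -S*exp(-qT)*phi(d1)*sigma/(2*sqrt(T)) - r*K*exp(-rT)*N(d2) + q*S*exp(-qT)*N(d1)
N(d1) = 0.4885383830; N(d2) = 0.3830673872; sqrt(T) = 0.7071067812
Term 1 = -101.7400 * 1.0000000000 * 0.3987776229 * 0.3800 / (2 * 0.7071067812) = -10.9016218232
Term 2 = -0.0290 * 107.8500 * 0.9856046187 * 0.3830673872 = -1.1808535970
Term 3 = 0 (no dividend yield, q = 0)
Theta = -10.9016218232 + (-1.1808535970) + (0.0000000000) = -12.082475


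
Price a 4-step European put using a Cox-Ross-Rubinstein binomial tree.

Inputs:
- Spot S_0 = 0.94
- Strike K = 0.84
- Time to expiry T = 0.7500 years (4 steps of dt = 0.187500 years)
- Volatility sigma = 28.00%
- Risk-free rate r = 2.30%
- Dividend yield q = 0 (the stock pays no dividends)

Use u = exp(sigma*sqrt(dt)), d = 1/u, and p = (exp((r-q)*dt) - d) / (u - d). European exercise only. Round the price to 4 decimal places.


dt = T/N = 0.187500
u = exp(sigma*sqrt(dt)) = 1.128900; d = 1/u = 0.885818
p = (exp((r-q)*dt) - d) / (u - d) = 0.487505
Discount per step: exp(-r*dt) = 0.995697
Stock lattice S(k, i) with i counting down-moves:
  k=0: S(0,0) = 0.9400
  k=1: S(1,0) = 1.0612; S(1,1) = 0.8327
  k=2: S(2,0) = 1.1979; S(2,1) = 0.9400; S(2,2) = 0.7376
  k=3: S(3,0) = 1.3524; S(3,1) = 1.0612; S(3,2) = 0.8327; S(3,3) = 0.6534
  k=4: S(4,0) = 1.5267; S(4,1) = 1.1979; S(4,2) = 0.9400; S(4,3) = 0.7376; S(4,4) = 0.5788
Terminal payoffs V(N, i) = max(K - S_T, 0):
  V(4,0) = 0.000000; V(4,1) = 0.000000; V(4,2) = 0.000000; V(4,3) = 0.102407; V(4,4) = 0.261230
Backward induction: V(k, i) = exp(-r*dt) * [p * V(k+1, i) + (1-p) * V(k+1, i+1)].
  V(3,0) = exp(-r*dt) * [p*0.000000 + (1-p)*0.000000] = 0.000000
  V(3,1) = exp(-r*dt) * [p*0.000000 + (1-p)*0.000000] = 0.000000
  V(3,2) = exp(-r*dt) * [p*0.000000 + (1-p)*0.102407] = 0.052257
  V(3,3) = exp(-r*dt) * [p*0.102407 + (1-p)*0.261230] = 0.183012
  V(2,0) = exp(-r*dt) * [p*0.000000 + (1-p)*0.000000] = 0.000000
  V(2,1) = exp(-r*dt) * [p*0.000000 + (1-p)*0.052257] = 0.026666
  V(2,2) = exp(-r*dt) * [p*0.052257 + (1-p)*0.183012] = 0.118755
  V(1,0) = exp(-r*dt) * [p*0.000000 + (1-p)*0.026666] = 0.013607
  V(1,1) = exp(-r*dt) * [p*0.026666 + (1-p)*0.118755] = 0.073543
  V(0,0) = exp(-r*dt) * [p*0.013607 + (1-p)*0.073543] = 0.044133

Answer: Price = V(0,0) = 0.0441


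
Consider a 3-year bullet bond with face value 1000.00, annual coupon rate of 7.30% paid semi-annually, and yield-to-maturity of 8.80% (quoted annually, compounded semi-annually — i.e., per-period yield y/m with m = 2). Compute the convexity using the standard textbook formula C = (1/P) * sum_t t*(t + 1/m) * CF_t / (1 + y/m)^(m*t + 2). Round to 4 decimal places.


Coupon per period c = face * coupon_rate / m = 36.500000
Periods per year m = 2; per-period yield y/m = 0.044000
Number of cashflows N = 6
Cashflows (t years, CF_t, discount factor 1/(1+y/m)^(m*t), PV):
  t = 0.5000: CF_t = 36.500000, DF = 0.957854, PV = 34.961686
  t = 1.0000: CF_t = 36.500000, DF = 0.917485, PV = 33.488205
  t = 1.5000: CF_t = 36.500000, DF = 0.878817, PV = 32.076825
  t = 2.0000: CF_t = 36.500000, DF = 0.841779, PV = 30.724928
  t = 2.5000: CF_t = 36.500000, DF = 0.806302, PV = 29.430007
  t = 3.0000: CF_t = 1036.500000, DF = 0.772320, PV = 800.509176
Price P = sum_t PV_t = 961.190826
Convexity numerator sum_t t*(t + 1/m) * CF_t / (1+y/m)^(m*t + 2):
  t = 0.5000: term = 16.038412
  t = 1.0000: term = 46.087392
  t = 1.5000: term = 88.290022
  t = 2.0000: term = 140.948311
  t = 2.5000: term = 202.511941
  t = 3.0000: term = 7711.779726
Convexity = (1/P) * sum = 8205.655804 / 961.190826 = 8.536968

Answer: Convexity = 8.5370


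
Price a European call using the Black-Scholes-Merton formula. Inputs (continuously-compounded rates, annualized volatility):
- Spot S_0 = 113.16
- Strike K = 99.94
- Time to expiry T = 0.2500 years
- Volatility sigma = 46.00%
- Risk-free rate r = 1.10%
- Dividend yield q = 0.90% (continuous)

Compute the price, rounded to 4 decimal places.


Answer: Price = 17.7395

Derivation:
d1 = (ln(S/K) + (r - q + 0.5*sigma^2) * T) / (sigma * sqrt(T)) = 0.65731626
d2 = d1 - sigma * sqrt(T) = 0.42731626
exp(-rT) = 0.99725378; exp(-qT) = 0.99775253
C = S_0 * exp(-qT) * N(d1) - K * exp(-rT) * N(d2)
N(d1) = 0.74451121; N(d2) = 0.66542551
C = 113.1600 * 0.99775253 * 0.74451121 - 99.9400 * 0.99725378 * 0.66542551 = 17.7395
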